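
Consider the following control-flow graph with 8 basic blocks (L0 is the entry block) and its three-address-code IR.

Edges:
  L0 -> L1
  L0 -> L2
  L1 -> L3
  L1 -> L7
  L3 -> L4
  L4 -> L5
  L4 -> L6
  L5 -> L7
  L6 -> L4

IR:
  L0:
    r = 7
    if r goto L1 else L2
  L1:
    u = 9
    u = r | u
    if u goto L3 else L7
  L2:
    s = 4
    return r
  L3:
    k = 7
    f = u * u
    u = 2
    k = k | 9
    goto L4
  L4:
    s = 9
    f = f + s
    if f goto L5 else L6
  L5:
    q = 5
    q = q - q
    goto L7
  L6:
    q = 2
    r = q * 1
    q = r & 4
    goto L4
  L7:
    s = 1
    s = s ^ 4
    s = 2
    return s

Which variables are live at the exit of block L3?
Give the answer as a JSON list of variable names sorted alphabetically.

def/use:
  L0: {r} / ∅
  L1: {u} / {r}
  L2: {s} / {r}
  L3: {f,k,u} / {u}
  L4: {f,s} / {f}
  L5: {q} / ∅
  L6: {q,r} / ∅
  L7: {s} / ∅

Backward fixpoint:
  live L0: ∅→{r}
  live L1: {r}→{u}
  live L2: {r}→∅
  live L3: {u}→{f}
  live L4: {f}→{f}
  live L5: ∅→∅
  live L6: {f}→{f}
  live L7: ∅→∅

live-out(L3) = ["f"]

Answer: ["f"]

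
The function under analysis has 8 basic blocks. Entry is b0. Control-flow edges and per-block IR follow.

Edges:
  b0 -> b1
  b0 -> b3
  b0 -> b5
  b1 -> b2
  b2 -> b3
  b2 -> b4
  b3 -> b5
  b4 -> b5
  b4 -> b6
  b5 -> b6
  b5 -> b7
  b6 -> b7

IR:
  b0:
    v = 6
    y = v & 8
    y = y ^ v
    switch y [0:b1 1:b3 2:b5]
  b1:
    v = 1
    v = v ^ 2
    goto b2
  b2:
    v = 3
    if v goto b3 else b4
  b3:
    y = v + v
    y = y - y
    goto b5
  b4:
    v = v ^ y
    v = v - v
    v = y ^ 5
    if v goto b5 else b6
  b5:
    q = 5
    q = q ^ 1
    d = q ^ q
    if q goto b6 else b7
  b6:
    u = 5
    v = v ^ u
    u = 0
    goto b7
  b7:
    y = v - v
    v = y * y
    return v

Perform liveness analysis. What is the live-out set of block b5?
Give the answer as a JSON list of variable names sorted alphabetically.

Block summaries:
  b0: {v,y} / ∅
  b1: {v} / ∅
  b2: {v} / ∅
  b3: {y} / {v}
  b4: {v} / {v,y}
  b5: {d,q} / ∅
  b6: {u,v} / {v}
  b7: {v,y} / {v}

Liveness:
  b0 li=∅ lo={v,y}
  b1 li={y} lo={y}
  b2 li={y} lo={v,y}
  b3 li={v} lo={v}
  b4 li={v,y} lo={v}
  b5 li={v} lo={v}
  b6 li={v} lo={v}
  b7 li={v} lo=∅

live-out(b5) = ["v"]

Answer: ["v"]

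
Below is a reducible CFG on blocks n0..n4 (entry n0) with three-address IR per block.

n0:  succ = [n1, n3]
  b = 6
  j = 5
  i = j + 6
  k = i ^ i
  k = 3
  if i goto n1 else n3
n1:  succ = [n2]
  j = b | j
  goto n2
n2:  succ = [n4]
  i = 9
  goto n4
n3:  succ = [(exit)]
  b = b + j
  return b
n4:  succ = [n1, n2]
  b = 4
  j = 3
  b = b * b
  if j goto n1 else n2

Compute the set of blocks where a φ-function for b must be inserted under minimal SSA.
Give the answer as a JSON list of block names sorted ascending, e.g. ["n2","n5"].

idom tree: n1←n0 n2←n1 n3←n0 n4←n2
Join-block Dom:
  n1: preds {n0,n4}: {n0} ∩ {n0,n1,n2,n4} = {n0}; idom=n0
  n2: preds {n1,n4}: {n0,n1} ∩ {n0,n1,n2,n4} = {n0,n1}; idom=n1

DF walk-up:
  n1←n0: walk · to n0
  n1←n4: walk n4→n2→n1 to n0
  n2←n1: walk · to n1
  n2←n4: walk n4→n2 to n1
  n0 → ∅
  n1 → {n1}
  n2 → {n1,n2}
  n3 → ∅
  n4 → {n1,n2}

φ for b: defs {n0,n3,n4}
  DF⁺ = {n1,n2}

Answer: ["n1", "n2"]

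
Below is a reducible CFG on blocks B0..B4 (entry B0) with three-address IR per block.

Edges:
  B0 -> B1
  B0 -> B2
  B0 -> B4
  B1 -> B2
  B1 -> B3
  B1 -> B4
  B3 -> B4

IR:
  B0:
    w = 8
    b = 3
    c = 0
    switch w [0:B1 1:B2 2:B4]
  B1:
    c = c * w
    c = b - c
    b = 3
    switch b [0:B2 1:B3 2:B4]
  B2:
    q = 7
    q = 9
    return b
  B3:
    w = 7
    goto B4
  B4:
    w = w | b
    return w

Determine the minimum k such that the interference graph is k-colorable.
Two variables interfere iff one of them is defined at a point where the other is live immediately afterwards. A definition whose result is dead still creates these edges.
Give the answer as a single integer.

Answer: 3

Working:
Block summaries:
  B0: def={b,c,w} ue=∅
  B1: def={b,c} ue={b,c,w}
  B2: def={q} ue={b}
  B3: def={w} ue=∅
  B4: def={w} ue={b,w}

Live sets:
  B0: in=∅ out={b,c,w}
  B1: in={b,c,w} out={b,w}
  B2: in={b} out=∅
  B3: in={b} out={b,w}
  B4: in={b,w} out=∅

Interfere edges:
  b — {c,q,w}
  c — {b,w}
  q — {b}
  w — {b,c}

Chromatic number:
  lower bound: {b,c,w} mutually conflict ⇒ χ ≥ 3
  assign b→r0 c→r1 q→r1 w→r2 — no edge inside a register ⇒ χ ≤ 3
  χ = 3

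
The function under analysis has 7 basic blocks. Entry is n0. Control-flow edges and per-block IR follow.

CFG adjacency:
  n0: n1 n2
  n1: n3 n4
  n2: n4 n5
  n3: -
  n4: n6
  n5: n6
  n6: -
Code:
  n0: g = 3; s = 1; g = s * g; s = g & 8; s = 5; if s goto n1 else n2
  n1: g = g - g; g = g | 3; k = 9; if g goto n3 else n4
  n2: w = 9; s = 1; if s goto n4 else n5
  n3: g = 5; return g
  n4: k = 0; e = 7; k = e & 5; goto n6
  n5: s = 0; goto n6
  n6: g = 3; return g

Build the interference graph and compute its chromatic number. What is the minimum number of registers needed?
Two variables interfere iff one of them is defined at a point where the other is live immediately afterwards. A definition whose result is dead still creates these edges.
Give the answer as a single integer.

Block summaries:
  n0: def={g,s} ue=∅
  n1: def={g,k} ue={g}
  n2: def={s,w} ue=∅
  n3: def={g} ue=∅
  n4: def={e,k} ue=∅
  n5: def={s} ue=∅
  n6: def={g} ue=∅

Live sets:
  n0: in=∅ out={g}
  n1: in={g} out=∅
  n2: in=∅ out=∅
  n3: in=∅ out=∅
  n4: in=∅ out=∅
  n5: in=∅ out=∅
  n6: in=∅ out=∅

Conflict graph:
  e — ∅
  g — {k,s}
  k — {g}
  s — {g}
  w — ∅

Colouring:
  {g,k} pairwise interfere (2-clique) ⇒ χ ≥ 2
  assign e→R0 g→R0 k→R1 s→R1 w→R0 — no edge inside a register ⇒ χ ≤ 2
  χ = 2

Answer: 2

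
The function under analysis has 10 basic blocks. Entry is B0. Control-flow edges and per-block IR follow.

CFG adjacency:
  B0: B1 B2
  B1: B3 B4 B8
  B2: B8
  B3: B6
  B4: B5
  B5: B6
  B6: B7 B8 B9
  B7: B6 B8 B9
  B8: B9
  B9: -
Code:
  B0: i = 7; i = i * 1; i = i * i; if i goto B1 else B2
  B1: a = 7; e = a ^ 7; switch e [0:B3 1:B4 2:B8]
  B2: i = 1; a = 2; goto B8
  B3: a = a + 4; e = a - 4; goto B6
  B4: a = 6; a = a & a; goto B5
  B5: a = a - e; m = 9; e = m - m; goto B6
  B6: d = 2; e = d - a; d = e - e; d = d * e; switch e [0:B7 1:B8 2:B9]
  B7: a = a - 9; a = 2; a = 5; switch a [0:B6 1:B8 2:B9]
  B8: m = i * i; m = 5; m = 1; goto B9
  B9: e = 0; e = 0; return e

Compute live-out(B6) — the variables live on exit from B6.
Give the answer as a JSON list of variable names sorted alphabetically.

Block summaries:
  B0 def {i} use ∅
  B1 def {a,e} use ∅
  B2 def {a,i} use ∅
  B3 def {a,e} use {a}
  B4 def {a} use ∅
  B5 def {a,e,m} use {a,e}
  B6 def {d,e} use {a}
  B7 def {a} use {a}
  B8 def {m} use {i}
  B9 def {e} use ∅

Backward fixpoint:
  live B0: ∅→{i}
  live B1: {i}→{a,e,i}
  live B2: ∅→{i}
  live B3: {a,i}→{a,i}
  live B4: {e,i}→{a,e,i}
  live B5: {a,e,i}→{a,i}
  live B6: {a,i}→{a,i}
  live B7: {a,i}→{a,i}
  live B8: {i}→∅
  live B9: ∅→∅

live-out(B6) = ["a", "i"]

Answer: ["a", "i"]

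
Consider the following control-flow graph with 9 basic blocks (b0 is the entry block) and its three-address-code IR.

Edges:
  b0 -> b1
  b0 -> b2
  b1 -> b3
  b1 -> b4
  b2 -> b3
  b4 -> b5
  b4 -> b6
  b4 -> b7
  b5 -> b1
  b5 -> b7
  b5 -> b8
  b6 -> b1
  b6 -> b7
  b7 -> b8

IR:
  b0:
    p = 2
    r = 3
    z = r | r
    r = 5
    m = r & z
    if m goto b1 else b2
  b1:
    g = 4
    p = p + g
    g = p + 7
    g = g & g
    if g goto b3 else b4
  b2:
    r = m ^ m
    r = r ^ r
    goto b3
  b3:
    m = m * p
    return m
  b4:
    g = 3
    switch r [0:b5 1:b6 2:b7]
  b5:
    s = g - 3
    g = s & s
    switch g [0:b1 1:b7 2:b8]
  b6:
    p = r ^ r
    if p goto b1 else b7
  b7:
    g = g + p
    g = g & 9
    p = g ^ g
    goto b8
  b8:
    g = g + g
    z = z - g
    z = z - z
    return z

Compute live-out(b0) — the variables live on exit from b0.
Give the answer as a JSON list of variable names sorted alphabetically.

Answer: ["m", "p", "r", "z"]

Analysis:
Block summaries:
  b0: def={m,p,r,z} ue=∅
  b1: def={g,p} ue={p}
  b2: def={r} ue={m}
  b3: def={m} ue={m,p}
  b4: def={g} ue={r}
  b5: def={g,s} ue={g}
  b6: def={p} ue={r}
  b7: def={g,p} ue={g,p}
  b8: def={g,z} ue={g,z}

Backward fixpoint:
  live b0: ∅→{m,p,r,z}
  live b1: {m,p,r,z}→{m,p,r,z}
  live b2: {m,p}→{m,p}
  live b3: {m,p}→∅
  live b4: {m,p,r,z}→{g,m,p,r,z}
  live b5: {g,m,p,r,z}→{g,m,p,r,z}
  live b6: {g,m,r,z}→{g,m,p,r,z}
  live b7: {g,p,z}→{g,z}
  live b8: {g,z}→∅

live-out(b0) = ["m", "p", "r", "z"]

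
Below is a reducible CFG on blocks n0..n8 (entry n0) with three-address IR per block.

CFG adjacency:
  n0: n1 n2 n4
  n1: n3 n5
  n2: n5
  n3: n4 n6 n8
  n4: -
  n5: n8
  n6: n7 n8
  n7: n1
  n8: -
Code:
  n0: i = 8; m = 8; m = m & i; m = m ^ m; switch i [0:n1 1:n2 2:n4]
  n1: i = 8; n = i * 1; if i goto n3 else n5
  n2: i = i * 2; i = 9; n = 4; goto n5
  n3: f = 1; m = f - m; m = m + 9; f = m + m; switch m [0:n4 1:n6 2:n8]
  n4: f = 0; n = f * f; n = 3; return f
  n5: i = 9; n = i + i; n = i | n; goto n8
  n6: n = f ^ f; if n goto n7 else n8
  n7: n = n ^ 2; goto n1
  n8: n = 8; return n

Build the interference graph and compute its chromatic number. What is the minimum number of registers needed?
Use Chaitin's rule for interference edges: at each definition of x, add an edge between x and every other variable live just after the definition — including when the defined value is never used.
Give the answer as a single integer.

def/use:
  n0: {i,m} / ∅
  n1: {i,n} / ∅
  n2: {i,n} / {i}
  n3: {f,m} / {m}
  n4: {f,n} / ∅
  n5: {i,n} / ∅
  n6: {n} / {f}
  n7: {n} / {n}
  n8: {n} / ∅

Backward fixpoint:
  n0: in=∅ out={i,m}
  n1: in={m} out={m}
  n2: in={i} out=∅
  n3: in={m} out={f,m}
  n4: in=∅ out=∅
  n5: in=∅ out=∅
  n6: in={f,m} out={m,n}
  n7: in={m,n} out={m}
  n8: in=∅ out=∅

Interference:
  f: {m,n}
  i: {m,n}
  m: {f,i,n}
  n: {f,i,m}

Chromatic number:
  lower bound: {f,m,n} mutually conflict ⇒ χ ≥ 3
  assign f→r2 i→r2 m→r0 n→r1 — no edge inside a register ⇒ χ ≤ 3
  χ = 3

Answer: 3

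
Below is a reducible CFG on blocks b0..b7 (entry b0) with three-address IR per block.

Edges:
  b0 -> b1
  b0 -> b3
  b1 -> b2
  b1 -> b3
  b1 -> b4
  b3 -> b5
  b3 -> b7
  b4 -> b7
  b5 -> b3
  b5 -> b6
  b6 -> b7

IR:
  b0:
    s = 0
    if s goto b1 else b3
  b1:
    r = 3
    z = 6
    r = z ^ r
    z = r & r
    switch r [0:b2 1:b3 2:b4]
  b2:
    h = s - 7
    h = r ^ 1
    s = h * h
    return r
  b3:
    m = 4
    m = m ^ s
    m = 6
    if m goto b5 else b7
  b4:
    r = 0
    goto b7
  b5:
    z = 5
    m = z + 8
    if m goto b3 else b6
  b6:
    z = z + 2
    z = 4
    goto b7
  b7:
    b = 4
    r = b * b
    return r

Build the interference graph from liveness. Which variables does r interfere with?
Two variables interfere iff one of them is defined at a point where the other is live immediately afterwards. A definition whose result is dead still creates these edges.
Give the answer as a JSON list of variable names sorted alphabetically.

def/use:
  b0: def={s} ue=∅
  b1: def={r,z} ue=∅
  b2: def={h,s} ue={r,s}
  b3: def={m} ue={s}
  b4: def={r} ue=∅
  b5: def={m,z} ue=∅
  b6: def={z} ue={z}
  b7: def={b,r} ue=∅

Liveness:
  live b0: ∅→{s}
  live b1: {s}→{r,s}
  live b2: {r,s}→∅
  live b3: {s}→{s}
  live b4: ∅→∅
  live b5: {s}→{s,z}
  live b6: {z}→∅
  live b7: ∅→∅

Interference:
  b: ∅
  h: {r}
  m: {s,z}
  r: {h,s,z}
  s: {m,r,z}
  z: {m,r,s}

N(r) = ["h", "s", "z"]

Answer: ["h", "s", "z"]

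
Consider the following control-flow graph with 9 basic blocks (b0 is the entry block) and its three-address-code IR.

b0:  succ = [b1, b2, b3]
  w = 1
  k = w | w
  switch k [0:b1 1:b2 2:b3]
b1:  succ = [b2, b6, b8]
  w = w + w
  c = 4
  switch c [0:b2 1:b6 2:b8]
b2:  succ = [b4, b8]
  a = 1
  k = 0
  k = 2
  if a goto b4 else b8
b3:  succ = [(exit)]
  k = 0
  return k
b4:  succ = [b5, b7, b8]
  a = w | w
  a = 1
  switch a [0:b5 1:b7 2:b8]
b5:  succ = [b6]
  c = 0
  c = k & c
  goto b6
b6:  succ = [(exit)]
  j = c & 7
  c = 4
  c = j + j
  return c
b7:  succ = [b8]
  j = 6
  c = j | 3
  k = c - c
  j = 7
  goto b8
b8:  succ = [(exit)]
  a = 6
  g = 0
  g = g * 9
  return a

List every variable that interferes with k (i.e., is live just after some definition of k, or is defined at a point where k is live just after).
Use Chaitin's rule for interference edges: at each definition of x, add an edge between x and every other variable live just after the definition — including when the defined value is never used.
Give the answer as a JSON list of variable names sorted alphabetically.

Answer: ["a", "c", "w"]

Working:
Block summaries:
  b0: def={k,w} ue=∅
  b1: def={c,w} ue={w}
  b2: def={a,k} ue=∅
  b3: def={k} ue=∅
  b4: def={a} ue={w}
  b5: def={c} ue={k}
  b6: def={c,j} ue={c}
  b7: def={c,j,k} ue=∅
  b8: def={a,g} ue=∅

Backward fixpoint:
  b0 li=∅ lo={w}
  b1 li={w} lo={c,w}
  b2 li={w} lo={k,w}
  b3 li=∅ lo=∅
  b4 li={k,w} lo={k}
  b5 li={k} lo={c}
  b6 li={c} lo=∅
  b7 li=∅ lo=∅
  b8 li=∅ lo=∅

Conflict graph:
  a — {g,k,w}
  c — {j,k,w}
  g — {a}
  j — {c}
  k — {a,c,w}
  w — {a,c,k}

N(k) = ["a", "c", "w"]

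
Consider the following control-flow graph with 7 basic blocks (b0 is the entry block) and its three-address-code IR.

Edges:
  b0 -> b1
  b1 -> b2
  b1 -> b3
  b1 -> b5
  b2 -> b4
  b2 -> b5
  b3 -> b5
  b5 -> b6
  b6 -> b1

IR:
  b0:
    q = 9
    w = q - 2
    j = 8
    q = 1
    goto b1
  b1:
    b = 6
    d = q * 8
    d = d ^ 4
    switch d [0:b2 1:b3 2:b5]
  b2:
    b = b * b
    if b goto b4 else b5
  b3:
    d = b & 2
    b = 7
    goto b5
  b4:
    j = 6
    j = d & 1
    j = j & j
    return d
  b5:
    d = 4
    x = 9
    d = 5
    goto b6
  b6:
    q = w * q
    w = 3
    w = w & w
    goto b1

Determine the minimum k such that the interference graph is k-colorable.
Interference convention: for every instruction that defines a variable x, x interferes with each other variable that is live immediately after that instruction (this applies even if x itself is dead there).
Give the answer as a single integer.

Per-block:
  b0: def={j,q,w} ue=∅
  b1: def={b,d} ue={q}
  b2: def={b} ue={b}
  b3: def={b,d} ue={b}
  b4: def={j} ue={d}
  b5: def={d,x} ue=∅
  b6: def={q,w} ue={q,w}

Live sets:
  b0 li=∅ lo={q,w}
  b1 li={q,w} lo={b,d,q,w}
  b2 li={b,d,q,w} lo={d,q,w}
  b3 li={b,q,w} lo={q,w}
  b4 li={d} lo=∅
  b5 li={q,w} lo={q,w}
  b6 li={q,w} lo={q,w}

Interfere edges:
  b↔{d,q,w}
  d↔{b,j,q,w}
  j↔{d,w}
  q↔{b,d,w,x}
  w↔{b,d,j,q,x}
  x↔{q,w}

Registers:
  lower bound: {b,d,q,w} mutually conflict ⇒ χ ≥ 4
  4-colouring: R0={w}  R1={d,x}  R2={j,q}  R3={b}
  χ = 4

Answer: 4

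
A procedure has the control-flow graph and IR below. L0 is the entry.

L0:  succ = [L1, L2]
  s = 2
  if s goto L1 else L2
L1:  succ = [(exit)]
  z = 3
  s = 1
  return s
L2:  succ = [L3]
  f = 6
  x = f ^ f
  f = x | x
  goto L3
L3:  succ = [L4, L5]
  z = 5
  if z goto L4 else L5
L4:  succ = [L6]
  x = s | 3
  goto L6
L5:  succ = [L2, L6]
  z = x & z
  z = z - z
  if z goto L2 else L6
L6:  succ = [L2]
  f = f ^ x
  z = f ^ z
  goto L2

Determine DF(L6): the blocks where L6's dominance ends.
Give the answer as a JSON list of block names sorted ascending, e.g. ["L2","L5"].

idom tree: L1←L0 L2←L0 L3←L2 L4←L3 L5←L3 L6←L3
Dom∩ at merges:
  L2: preds {L0,L5,L6}: {L0} ∩ {L0,L2,L3,L5} ∩ {L0,L2,L3,L6} = {L0}; idom=L0
  L6: preds {L4,L5}: {L0,L2,L3,L4} ∩ {L0,L2,L3,L5} = {L0,L2,L3}; idom=L3

DF walk-up:
  join L2 pred L0: · stop@L0
  join L2 pred L5: L5→L3→L2 stop@L0
  join L2 pred L6: L6→L3→L2 stop@L0
  join L6 pred L4: L4 stop@L3
  join L6 pred L5: L5 stop@L3
  DF(L0)=∅
  DF(L1)=∅
  DF(L2)={L2}
  DF(L3)={L2}
  DF(L4)={L6}
  DF(L5)={L2,L6}
  DF(L6)={L2}

DF(L6) = ["L2"]

Answer: ["L2"]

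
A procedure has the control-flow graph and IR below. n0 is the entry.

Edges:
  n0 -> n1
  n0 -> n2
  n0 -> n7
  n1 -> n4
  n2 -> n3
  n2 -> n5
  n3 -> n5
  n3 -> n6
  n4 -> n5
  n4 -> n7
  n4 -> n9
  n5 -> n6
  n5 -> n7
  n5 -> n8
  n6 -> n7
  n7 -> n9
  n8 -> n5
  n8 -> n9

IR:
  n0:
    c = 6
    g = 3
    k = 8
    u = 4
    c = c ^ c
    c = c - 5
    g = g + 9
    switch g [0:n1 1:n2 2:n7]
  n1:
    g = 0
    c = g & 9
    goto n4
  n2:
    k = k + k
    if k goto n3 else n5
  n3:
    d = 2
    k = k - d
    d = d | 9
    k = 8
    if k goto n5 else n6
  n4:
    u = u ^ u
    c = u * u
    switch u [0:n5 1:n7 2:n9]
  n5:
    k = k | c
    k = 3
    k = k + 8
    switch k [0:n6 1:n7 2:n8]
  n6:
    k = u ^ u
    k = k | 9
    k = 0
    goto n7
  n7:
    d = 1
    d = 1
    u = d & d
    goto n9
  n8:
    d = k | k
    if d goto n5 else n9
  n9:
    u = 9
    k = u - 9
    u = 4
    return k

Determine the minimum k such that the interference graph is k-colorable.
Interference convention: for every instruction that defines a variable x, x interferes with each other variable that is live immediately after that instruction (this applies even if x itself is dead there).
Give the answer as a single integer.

Answer: 4

Working:
Block summaries:
  n0 def {c,g,k,u} use ∅
  n1 def {c,g} use ∅
  n2 def {k} use {k}
  n3 def {d,k} use {k}
  n4 def {c,u} use {u}
  n5 def {k} use {c,k}
  n6 def {k} use {u}
  n7 def {d,u} use ∅
  n8 def {d} use {k}
  n9 def {k,u} use ∅

Live sets:
  n0: in=∅ out={c,k,u}
  n1: in={k,u} out={k,u}
  n2: in={c,k,u} out={c,k,u}
  n3: in={c,k,u} out={c,k,u}
  n4: in={k,u} out={c,k,u}
  n5: in={c,k,u} out={c,k,u}
  n6: in={u} out=∅
  n7: in=∅ out=∅
  n8: in={c,k,u} out={c,k,u}
  n9: in=∅ out=∅

Interfere edges:
  c: {d,g,k,u}
  d: {c,k,u}
  g: {c,k,u}
  k: {c,d,g,u}
  u: {c,d,g,k}

Registers:
  lower bound: {c,d,k,u} mutually conflict ⇒ χ ≥ 4
  assign c→R0 d→R3 g→R3 k→R1 u→R2 — no edge inside a register ⇒ χ ≤ 4
  χ = 4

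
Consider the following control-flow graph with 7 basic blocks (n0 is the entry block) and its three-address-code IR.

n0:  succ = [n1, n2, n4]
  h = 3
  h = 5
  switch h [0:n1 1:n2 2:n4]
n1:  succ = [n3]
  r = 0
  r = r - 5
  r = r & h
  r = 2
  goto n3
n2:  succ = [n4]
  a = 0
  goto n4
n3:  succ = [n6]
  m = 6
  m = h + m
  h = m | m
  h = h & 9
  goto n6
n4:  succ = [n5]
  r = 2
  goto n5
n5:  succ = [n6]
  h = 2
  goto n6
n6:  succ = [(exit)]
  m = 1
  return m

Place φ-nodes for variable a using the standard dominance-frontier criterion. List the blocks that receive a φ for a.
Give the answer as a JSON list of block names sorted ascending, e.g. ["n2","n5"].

Answer: ["n4", "n6"]

Analysis:
idom tree: n1←n0 n2←n0 n3←n1 n4←n0 n5←n4 n6←n0
Dom at joins:
  n4: preds {n0,n2}: {n0} ∩ {n0,n2} = {n0}; idom=n0
  n6: preds {n3,n5}: {n0,n1,n3} ∩ {n0,n4,n5} = {n0}; idom=n0

DF derivation:
  join n4 pred n0: · stop@n0
  join n4 pred n2: n2 stop@n0
  join n6 pred n3: n3→n1 stop@n0
  join n6 pred n5: n5→n4 stop@n0
  n0 → ∅
  n1 → {n6}
  n2 → {n4}
  n3 → {n6}
  n4 → {n6}
  n5 → {n6}
  n6 → ∅

φ for a: defs {n2}
  DF⁺ = {n4,n6}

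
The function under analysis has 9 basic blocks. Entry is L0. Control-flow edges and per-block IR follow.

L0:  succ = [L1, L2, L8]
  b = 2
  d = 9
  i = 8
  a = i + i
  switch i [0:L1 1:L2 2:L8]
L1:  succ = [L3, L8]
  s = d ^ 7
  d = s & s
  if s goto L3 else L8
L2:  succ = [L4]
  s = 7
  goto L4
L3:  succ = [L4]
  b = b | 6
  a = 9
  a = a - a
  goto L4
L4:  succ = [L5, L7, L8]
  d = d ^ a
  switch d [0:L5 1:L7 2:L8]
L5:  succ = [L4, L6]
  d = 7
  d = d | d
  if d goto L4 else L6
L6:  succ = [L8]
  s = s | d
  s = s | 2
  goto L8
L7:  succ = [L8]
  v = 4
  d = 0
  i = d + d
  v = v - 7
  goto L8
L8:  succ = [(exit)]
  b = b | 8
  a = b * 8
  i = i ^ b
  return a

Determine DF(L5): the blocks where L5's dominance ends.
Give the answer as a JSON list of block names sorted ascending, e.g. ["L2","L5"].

idom tree: L1←L0 L2←L0 L3←L1 L4←L0 L5←L4 L6←L5 L7←L4 L8←L0
Dom at joins:
  L4: preds {L2,L3,L5}: {L0,L2} ∩ {L0,L1,L3} ∩ {L0,L4,L5} = {L0}; idom=L0
  L8: preds {L0,L1,L4,L6,L7}: {L0} ∩ {L0,L1} ∩ {L0,L4} ∩ {L0,L4,L5,L6} ∩ {L0,L4,L7} = {L0}; idom=L0

DF walk-up:
  L4←L2: walk L2 to L0
  L4←L3: walk L3→L1 to L0
  L4←L5: walk L5→L4 to L0
  L8←L0: walk · to L0
  L8←L1: walk L1 to L0
  L8←L4: walk L4 to L0
  L8←L6: walk L6→L5→L4 to L0
  L8←L7: walk L7→L4 to L0
  DF(L0)=∅
  DF(L1)={L4,L8}
  DF(L2)={L4}
  DF(L3)={L4}
  DF(L4)={L4,L8}
  DF(L5)={L4,L8}
  DF(L6)={L8}
  DF(L7)={L8}
  DF(L8)=∅

DF(L5) = ["L4", "L8"]

Answer: ["L4", "L8"]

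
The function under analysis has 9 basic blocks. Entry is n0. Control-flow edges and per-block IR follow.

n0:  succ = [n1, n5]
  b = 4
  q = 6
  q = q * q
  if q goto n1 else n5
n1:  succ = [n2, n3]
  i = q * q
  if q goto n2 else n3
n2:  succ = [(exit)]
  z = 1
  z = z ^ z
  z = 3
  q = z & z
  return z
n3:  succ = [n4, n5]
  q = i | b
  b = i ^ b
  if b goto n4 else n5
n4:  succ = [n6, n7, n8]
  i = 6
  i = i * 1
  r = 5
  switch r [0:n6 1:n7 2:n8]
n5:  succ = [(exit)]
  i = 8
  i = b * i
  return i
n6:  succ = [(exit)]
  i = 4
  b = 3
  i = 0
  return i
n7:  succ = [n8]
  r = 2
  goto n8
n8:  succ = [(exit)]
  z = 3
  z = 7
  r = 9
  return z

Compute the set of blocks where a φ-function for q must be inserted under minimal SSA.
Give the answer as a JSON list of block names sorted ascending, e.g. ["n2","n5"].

Answer: ["n5"]

Derivation:
idom tree: n1←n0 n2←n1 n3←n1 n4←n3 n5←n0 n6←n4 n7←n4 n8←n4
Dom∩ at merges:
  n5: preds {n0,n3}: {n0} ∩ {n0,n1,n3} = {n0}; idom=n0
  n8: preds {n4,n7}: {n0,n1,n3,n4} ∩ {n0,n1,n3,n4,n7} = {n0,n1,n3,n4}; idom=n4

Frontier:
  join n5 pred n0: · stop@n0
  join n5 pred n3: n3→n1 stop@n0
  join n8 pred n4: · stop@n4
  join n8 pred n7: n7 stop@n4
  n0: DF=∅
  n1: DF={n5}
  n2: DF=∅
  n3: DF={n5}
  n4: DF=∅
  n5: DF=∅
  n6: DF=∅
  n7: DF={n8}
  n8: DF=∅

φ for q: defs {n0,n2,n3}
  DF⁺ = {n5}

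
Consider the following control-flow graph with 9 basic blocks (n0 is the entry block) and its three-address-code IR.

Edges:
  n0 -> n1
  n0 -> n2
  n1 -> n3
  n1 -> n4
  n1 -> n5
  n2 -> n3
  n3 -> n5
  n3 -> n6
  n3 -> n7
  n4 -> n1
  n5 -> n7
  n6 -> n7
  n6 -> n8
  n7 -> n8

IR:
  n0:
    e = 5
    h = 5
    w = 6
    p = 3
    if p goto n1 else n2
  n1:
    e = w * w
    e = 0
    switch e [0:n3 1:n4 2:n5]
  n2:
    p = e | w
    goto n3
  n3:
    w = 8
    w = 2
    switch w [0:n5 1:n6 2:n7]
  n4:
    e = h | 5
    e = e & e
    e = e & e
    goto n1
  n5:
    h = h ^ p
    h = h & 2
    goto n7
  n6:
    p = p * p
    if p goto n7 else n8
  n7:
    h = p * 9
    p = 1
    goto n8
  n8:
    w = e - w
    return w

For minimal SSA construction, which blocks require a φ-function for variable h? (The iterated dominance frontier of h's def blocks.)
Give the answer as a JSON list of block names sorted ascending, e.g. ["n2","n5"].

Answer: ["n7", "n8"]

Analysis:
idom tree: n1←n0 n2←n0 n3←n0 n4←n1 n5←n0 n6←n3 n7←n0 n8←n0
Dom∩ at merges:
  n1: preds {n0,n4}: {n0} ∩ {n0,n1,n4} = {n0}; idom=n0
  n3: preds {n1,n2}: {n0,n1} ∩ {n0,n2} = {n0}; idom=n0
  n5: preds {n1,n3}: {n0,n1} ∩ {n0,n3} = {n0}; idom=n0
  n7: preds {n3,n5,n6}: {n0,n3} ∩ {n0,n5} ∩ {n0,n3,n6} = {n0}; idom=n0
  n8: preds {n6,n7}: {n0,n3,n6} ∩ {n0,n7} = {n0}; idom=n0

Frontier:
  join n1 pred n0: · stop@n0
  join n1 pred n4: n4→n1 stop@n0
  join n3 pred n1: n1 stop@n0
  join n3 pred n2: n2 stop@n0
  join n5 pred n1: n1 stop@n0
  join n5 pred n3: n3 stop@n0
  join n7 pred n3: n3 stop@n0
  join n7 pred n5: n5 stop@n0
  join n7 pred n6: n6→n3 stop@n0
  join n8 pred n6: n6→n3 stop@n0
  join n8 pred n7: n7 stop@n0
  n0 → ∅
  n1 → {n1,n3,n5}
  n2 → {n3}
  n3 → {n5,n7,n8}
  n4 → {n1}
  n5 → {n7}
  n6 → {n7,n8}
  n7 → {n8}
  n8 → ∅

φ for h: defs {n0,n5,n7}
  DF⁺ = {n7,n8}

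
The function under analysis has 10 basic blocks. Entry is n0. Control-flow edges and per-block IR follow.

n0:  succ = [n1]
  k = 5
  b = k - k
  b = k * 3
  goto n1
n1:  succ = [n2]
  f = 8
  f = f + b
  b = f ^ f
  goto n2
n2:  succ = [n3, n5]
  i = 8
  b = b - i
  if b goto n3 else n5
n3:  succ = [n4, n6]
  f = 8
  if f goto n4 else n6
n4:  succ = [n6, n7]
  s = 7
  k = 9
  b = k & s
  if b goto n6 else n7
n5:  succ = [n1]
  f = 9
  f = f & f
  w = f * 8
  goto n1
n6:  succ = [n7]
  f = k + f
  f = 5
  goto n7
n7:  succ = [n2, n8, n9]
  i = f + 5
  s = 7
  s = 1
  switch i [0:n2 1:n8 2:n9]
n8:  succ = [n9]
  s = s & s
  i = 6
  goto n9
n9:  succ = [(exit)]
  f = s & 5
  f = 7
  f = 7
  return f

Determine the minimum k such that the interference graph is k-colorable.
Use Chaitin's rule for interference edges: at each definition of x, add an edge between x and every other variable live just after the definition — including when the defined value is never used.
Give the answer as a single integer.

Per-block:
  n0: def={b,k} ue=∅
  n1: def={b,f} ue={b}
  n2: def={b,i} ue={b}
  n3: def={f} ue=∅
  n4: def={b,k,s} ue=∅
  n5: def={f,w} ue=∅
  n6: def={f} ue={f,k}
  n7: def={i,s} ue={f}
  n8: def={i,s} ue={s}
  n9: def={f} ue={s}

Live sets:
  live n0: ∅→{b,k}
  live n1: {b,k}→{b,k}
  live n2: {b,k}→{b,k}
  live n3: {b,k}→{b,f,k}
  live n4: {f}→{b,f,k}
  live n5: {b,k}→{b,k}
  live n6: {b,f,k}→{b,f,k}
  live n7: {b,f,k}→{b,k,s}
  live n8: {s}→{s}
  live n9: {s}→∅

Interference:
  b: {f,i,k,s,w}
  f: {b,k,s}
  i: {b,k,s}
  k: {b,f,i,s,w}
  s: {b,f,i,k}
  w: {b,k}

Colouring:
  lower bound: {b,f,k,s} mutually conflict ⇒ χ ≥ 4
  4-colouring: r0={b}  r1={k}  r2={s,w}  r3={f,i}
  χ = 4

Answer: 4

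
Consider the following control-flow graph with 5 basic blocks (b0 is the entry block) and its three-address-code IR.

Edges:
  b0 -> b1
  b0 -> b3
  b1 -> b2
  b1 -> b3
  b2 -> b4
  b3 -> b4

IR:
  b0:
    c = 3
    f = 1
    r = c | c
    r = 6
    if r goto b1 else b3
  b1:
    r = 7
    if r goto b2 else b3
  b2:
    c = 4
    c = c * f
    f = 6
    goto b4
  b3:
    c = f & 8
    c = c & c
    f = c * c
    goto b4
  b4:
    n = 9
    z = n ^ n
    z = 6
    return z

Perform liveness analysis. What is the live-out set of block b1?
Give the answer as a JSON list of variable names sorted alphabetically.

Answer: ["f"]

Derivation:
Per-block:
  b0 def {c,f,r} use ∅
  b1 def {r} use ∅
  b2 def {c,f} use {f}
  b3 def {c,f} use {f}
  b4 def {n,z} use ∅

Live sets:
  b0 li=∅ lo={f}
  b1 li={f} lo={f}
  b2 li={f} lo=∅
  b3 li={f} lo=∅
  b4 li=∅ lo=∅

live-out(b1) = ["f"]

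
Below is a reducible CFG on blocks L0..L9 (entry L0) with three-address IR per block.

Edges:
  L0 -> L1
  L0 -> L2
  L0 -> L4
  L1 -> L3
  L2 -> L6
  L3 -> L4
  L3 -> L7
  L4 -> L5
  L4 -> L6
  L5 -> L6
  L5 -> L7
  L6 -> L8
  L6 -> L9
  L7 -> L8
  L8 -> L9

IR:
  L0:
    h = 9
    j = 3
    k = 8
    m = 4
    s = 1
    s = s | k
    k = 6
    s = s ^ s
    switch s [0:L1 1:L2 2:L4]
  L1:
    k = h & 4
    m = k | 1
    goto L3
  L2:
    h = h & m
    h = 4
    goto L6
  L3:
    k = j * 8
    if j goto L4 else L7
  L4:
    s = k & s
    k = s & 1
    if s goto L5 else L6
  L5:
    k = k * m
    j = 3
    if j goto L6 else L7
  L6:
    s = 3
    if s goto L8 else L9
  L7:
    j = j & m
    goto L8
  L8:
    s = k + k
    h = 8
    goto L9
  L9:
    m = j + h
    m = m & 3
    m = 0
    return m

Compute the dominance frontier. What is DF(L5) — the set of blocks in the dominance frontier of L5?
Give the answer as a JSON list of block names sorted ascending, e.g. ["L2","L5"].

idom tree: L1←L0 L2←L0 L3←L1 L4←L0 L5←L4 L6←L0 L7←L0 L8←L0 L9←L0
Dom∩ at merges:
  L4: preds {L0,L3}: {L0} ∩ {L0,L1,L3} = {L0}; idom=L0
  L6: preds {L2,L4,L5}: {L0,L2} ∩ {L0,L4} ∩ {L0,L4,L5} = {L0}; idom=L0
  L7: preds {L3,L5}: {L0,L1,L3} ∩ {L0,L4,L5} = {L0}; idom=L0
  L8: preds {L6,L7}: {L0,L6} ∩ {L0,L7} = {L0}; idom=L0
  L9: preds {L6,L8}: {L0,L6} ∩ {L0,L8} = {L0}; idom=L0

Frontier:
  join L4 pred L0: · stop@L0
  join L4 pred L3: L3→L1 stop@L0
  join L6 pred L2: L2 stop@L0
  join L6 pred L4: L4 stop@L0
  join L6 pred L5: L5→L4 stop@L0
  join L7 pred L3: L3→L1 stop@L0
  join L7 pred L5: L5→L4 stop@L0
  join L8 pred L6: L6 stop@L0
  join L8 pred L7: L7 stop@L0
  join L9 pred L6: L6 stop@L0
  join L9 pred L8: L8 stop@L0
  DF(L0)=∅
  DF(L1)={L4,L7}
  DF(L2)={L6}
  DF(L3)={L4,L7}
  DF(L4)={L6,L7}
  DF(L5)={L6,L7}
  DF(L6)={L8,L9}
  DF(L7)={L8}
  DF(L8)={L9}
  DF(L9)=∅

DF(L5) = ["L6", "L7"]

Answer: ["L6", "L7"]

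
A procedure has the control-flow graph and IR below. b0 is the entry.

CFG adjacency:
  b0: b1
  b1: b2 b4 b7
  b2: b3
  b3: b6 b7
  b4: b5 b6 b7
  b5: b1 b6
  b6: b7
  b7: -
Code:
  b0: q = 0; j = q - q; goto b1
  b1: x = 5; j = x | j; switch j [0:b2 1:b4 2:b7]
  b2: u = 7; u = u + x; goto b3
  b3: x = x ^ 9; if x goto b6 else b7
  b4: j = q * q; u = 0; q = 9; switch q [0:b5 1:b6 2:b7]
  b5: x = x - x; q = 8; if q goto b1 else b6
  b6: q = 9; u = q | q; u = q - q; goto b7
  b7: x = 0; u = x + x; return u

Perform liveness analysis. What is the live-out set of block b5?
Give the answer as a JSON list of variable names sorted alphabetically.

def/use:
  b0 def {j,q} use ∅
  b1 def {j,x} use {j}
  b2 def {u} use {x}
  b3 def {x} use {x}
  b4 def {j,q,u} use {q}
  b5 def {q,x} use {x}
  b6 def {q,u} use ∅
  b7 def {u,x} use ∅

Backward fixpoint:
  b0 li=∅ lo={j,q}
  b1 li={j,q} lo={q,x}
  b2 li={x} lo={x}
  b3 li={x} lo=∅
  b4 li={q,x} lo={j,x}
  b5 li={j,x} lo={j,q}
  b6 li=∅ lo=∅
  b7 li=∅ lo=∅

live-out(b5) = ["j", "q"]

Answer: ["j", "q"]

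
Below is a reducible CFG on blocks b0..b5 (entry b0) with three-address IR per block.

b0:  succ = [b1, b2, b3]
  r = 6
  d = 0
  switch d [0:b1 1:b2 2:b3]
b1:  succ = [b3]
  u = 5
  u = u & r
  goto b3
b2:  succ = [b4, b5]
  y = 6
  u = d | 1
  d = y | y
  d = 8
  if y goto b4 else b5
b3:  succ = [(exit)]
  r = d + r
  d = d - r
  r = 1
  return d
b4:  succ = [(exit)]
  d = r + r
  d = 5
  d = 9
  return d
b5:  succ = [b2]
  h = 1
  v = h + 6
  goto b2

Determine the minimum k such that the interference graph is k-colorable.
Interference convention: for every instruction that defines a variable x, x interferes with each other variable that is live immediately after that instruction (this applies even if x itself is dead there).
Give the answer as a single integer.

Answer: 4

Working:
Block summaries:
  b0: def={d,r} ue=∅
  b1: def={u} ue={r}
  b2: def={d,u,y} ue={d}
  b3: def={d,r} ue={d,r}
  b4: def={d} ue={r}
  b5: def={h,v} ue=∅

Liveness:
  live b0: ∅→{d,r}
  live b1: {d,r}→{d,r}
  live b2: {d,r}→{d,r}
  live b3: {d,r}→∅
  live b4: {r}→∅
  live b5: {d,r}→{d,r}

Interference:
  d↔{h,r,u,v,y}
  h↔{d,r}
  r↔{d,h,u,v,y}
  u↔{d,r,y}
  v↔{d,r}
  y↔{d,r,u}

Chromatic number:
  lower bound: {d,r,u,y} mutually conflict ⇒ χ ≥ 4
  4-colouring: c0={d}  c1={r}  c2={h,u,v}  c3={y}
  χ = 4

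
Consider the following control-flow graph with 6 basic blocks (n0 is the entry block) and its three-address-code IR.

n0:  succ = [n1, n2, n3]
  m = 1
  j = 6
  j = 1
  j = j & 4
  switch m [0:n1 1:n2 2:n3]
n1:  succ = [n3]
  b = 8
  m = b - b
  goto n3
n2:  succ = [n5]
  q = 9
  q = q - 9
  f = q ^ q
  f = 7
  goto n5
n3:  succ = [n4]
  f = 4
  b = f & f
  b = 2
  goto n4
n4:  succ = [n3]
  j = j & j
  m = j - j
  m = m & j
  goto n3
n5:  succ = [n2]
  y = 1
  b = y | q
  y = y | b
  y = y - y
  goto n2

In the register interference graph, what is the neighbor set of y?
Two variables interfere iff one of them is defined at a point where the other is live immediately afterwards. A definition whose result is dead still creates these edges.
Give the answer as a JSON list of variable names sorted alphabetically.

Answer: ["b", "q"]

Derivation:
def/use:
  n0: def={j,m} ue=∅
  n1: def={b,m} ue=∅
  n2: def={f,q} ue=∅
  n3: def={b,f} ue=∅
  n4: def={j,m} ue={j}
  n5: def={b,y} ue={q}

Live sets:
  n0: in=∅ out={j}
  n1: in={j} out={j}
  n2: in=∅ out={q}
  n3: in={j} out={j}
  n4: in={j} out={j}
  n5: in={q} out=∅

Conflict graph:
  b↔{j,y}
  f↔{j,q}
  j↔{b,f,m}
  m↔{j}
  q↔{f,y}
  y↔{b,q}

N(y) = ["b", "q"]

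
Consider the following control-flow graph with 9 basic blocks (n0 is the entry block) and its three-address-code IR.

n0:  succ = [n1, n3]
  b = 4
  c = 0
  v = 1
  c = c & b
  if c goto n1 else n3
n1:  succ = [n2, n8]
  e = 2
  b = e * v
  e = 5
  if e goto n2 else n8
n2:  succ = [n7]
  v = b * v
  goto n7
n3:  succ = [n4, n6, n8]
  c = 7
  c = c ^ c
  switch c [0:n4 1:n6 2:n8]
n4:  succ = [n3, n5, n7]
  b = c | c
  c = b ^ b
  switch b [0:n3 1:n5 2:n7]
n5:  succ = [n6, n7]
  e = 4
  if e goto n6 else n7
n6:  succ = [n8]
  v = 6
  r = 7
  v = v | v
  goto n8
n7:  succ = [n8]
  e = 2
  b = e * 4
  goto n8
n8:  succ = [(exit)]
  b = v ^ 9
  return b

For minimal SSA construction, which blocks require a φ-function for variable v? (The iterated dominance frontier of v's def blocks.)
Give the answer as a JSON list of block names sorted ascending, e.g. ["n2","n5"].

idom tree: n1←n0 n2←n1 n3←n0 n4←n3 n5←n4 n6←n3 n7←n0 n8←n0
Dom at joins:
  n3: preds {n0,n4}: {n0} ∩ {n0,n3,n4} = {n0}; idom=n0
  n6: preds {n3,n5}: {n0,n3} ∩ {n0,n3,n4,n5} = {n0,n3}; idom=n3
  n7: preds {n2,n4,n5}: {n0,n1,n2} ∩ {n0,n3,n4} ∩ {n0,n3,n4,n5} = {n0}; idom=n0
  n8: preds {n1,n3,n6,n7}: {n0,n1} ∩ {n0,n3} ∩ {n0,n3,n6} ∩ {n0,n7} = {n0}; idom=n0

DF derivation:
  n3←n0: walk · to n0
  n3←n4: walk n4→n3 to n0
  n6←n3: walk · to n3
  n6←n5: walk n5→n4 to n3
  n7←n2: walk n2→n1 to n0
  n7←n4: walk n4→n3 to n0
  n7←n5: walk n5→n4→n3 to n0
  n8←n1: walk n1 to n0
  n8←n3: walk n3 to n0
  n8←n6: walk n6→n3 to n0
  n8←n7: walk n7 to n0
  DF(n0)=∅
  DF(n1)={n7,n8}
  DF(n2)={n7}
  DF(n3)={n3,n7,n8}
  DF(n4)={n3,n6,n7}
  DF(n5)={n6,n7}
  DF(n6)={n8}
  DF(n7)={n8}
  DF(n8)=∅

φ for v: defs {n0,n2,n6}
  DF⁺ = {n7,n8}

Answer: ["n7", "n8"]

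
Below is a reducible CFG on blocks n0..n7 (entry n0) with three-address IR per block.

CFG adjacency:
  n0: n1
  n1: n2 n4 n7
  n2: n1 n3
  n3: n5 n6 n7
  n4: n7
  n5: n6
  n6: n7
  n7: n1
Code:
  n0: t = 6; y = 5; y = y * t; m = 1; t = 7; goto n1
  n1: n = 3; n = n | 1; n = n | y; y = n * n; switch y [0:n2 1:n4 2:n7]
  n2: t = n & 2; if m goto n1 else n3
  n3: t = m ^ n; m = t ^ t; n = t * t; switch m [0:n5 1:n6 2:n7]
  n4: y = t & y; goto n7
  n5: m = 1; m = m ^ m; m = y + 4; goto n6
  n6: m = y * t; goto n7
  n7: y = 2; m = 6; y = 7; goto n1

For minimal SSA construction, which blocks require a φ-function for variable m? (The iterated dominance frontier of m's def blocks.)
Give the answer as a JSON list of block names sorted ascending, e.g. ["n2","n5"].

idom tree: n1←n0 n2←n1 n3←n2 n4←n1 n5←n3 n6←n3 n7←n1
Join-block Dom:
  n1: preds {n0,n2,n7}: {n0} ∩ {n0,n1,n2} ∩ {n0,n1,n7} = {n0}; idom=n0
  n6: preds {n3,n5}: {n0,n1,n2,n3} ∩ {n0,n1,n2,n3,n5} = {n0,n1,n2,n3}; idom=n3
  n7: preds {n1,n3,n4,n6}: {n0,n1} ∩ {n0,n1,n2,n3} ∩ {n0,n1,n4} ∩ {n0,n1,n2,n3,n6} = {n0,n1}; idom=n1

Frontier:
  join n1 pred n0: · stop@n0
  join n1 pred n2: n2→n1 stop@n0
  join n1 pred n7: n7→n1 stop@n0
  join n6 pred n3: · stop@n3
  join n6 pred n5: n5 stop@n3
  join n7 pred n1: · stop@n1
  join n7 pred n3: n3→n2 stop@n1
  join n7 pred n4: n4 stop@n1
  join n7 pred n6: n6→n3→n2 stop@n1
  n0 → ∅
  n1 → {n1}
  n2 → {n1,n7}
  n3 → {n7}
  n4 → {n7}
  n5 → {n6}
  n6 → {n7}
  n7 → {n1}

φ for m: defs {n0,n3,n5,n6,n7}
  DF⁺ = {n1,n6,n7}

Answer: ["n1", "n6", "n7"]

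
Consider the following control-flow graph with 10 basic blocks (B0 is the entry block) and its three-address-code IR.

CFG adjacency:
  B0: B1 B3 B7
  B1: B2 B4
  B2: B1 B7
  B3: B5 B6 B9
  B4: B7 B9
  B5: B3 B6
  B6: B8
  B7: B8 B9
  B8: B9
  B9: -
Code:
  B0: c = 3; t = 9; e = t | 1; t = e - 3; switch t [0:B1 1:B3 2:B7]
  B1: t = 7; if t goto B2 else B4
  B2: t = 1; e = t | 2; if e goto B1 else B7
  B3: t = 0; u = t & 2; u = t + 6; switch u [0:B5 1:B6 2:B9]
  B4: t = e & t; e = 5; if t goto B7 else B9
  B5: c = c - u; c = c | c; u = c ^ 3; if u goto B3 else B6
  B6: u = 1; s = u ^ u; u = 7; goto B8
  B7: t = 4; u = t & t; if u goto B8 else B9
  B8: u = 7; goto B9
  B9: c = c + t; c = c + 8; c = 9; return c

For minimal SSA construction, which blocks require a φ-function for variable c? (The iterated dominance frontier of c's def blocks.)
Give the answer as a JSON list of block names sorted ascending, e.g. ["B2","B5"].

Answer: ["B3", "B6", "B8", "B9"]

Derivation:
idom tree: B1←B0 B2←B1 B3←B0 B4←B1 B5←B3 B6←B3 B7←B0 B8←B0 B9←B0
Dom∩ at merges:
  B1: preds {B0,B2}: {B0} ∩ {B0,B1,B2} = {B0}; idom=B0
  B3: preds {B0,B5}: {B0} ∩ {B0,B3,B5} = {B0}; idom=B0
  B6: preds {B3,B5}: {B0,B3} ∩ {B0,B3,B5} = {B0,B3}; idom=B3
  B7: preds {B0,B2,B4}: {B0} ∩ {B0,B1,B2} ∩ {B0,B1,B4} = {B0}; idom=B0
  B8: preds {B6,B7}: {B0,B3,B6} ∩ {B0,B7} = {B0}; idom=B0
  B9: preds {B3,B4,B7,B8}: {B0,B3} ∩ {B0,B1,B4} ∩ {B0,B7} ∩ {B0,B8} = {B0}; idom=B0

DF walk-up:
  join B1 pred B0: · stop@B0
  join B1 pred B2: B2→B1 stop@B0
  join B3 pred B0: · stop@B0
  join B3 pred B5: B5→B3 stop@B0
  join B6 pred B3: · stop@B3
  join B6 pred B5: B5 stop@B3
  join B7 pred B0: · stop@B0
  join B7 pred B2: B2→B1 stop@B0
  join B7 pred B4: B4→B1 stop@B0
  join B8 pred B6: B6→B3 stop@B0
  join B8 pred B7: B7 stop@B0
  join B9 pred B3: B3 stop@B0
  join B9 pred B4: B4→B1 stop@B0
  join B9 pred B7: B7 stop@B0
  join B9 pred B8: B8 stop@B0
  B0 → ∅
  B1 → {B1,B7,B9}
  B2 → {B1,B7}
  B3 → {B3,B8,B9}
  B4 → {B7,B9}
  B5 → {B3,B6}
  B6 → {B8}
  B7 → {B8,B9}
  B8 → {B9}
  B9 → ∅

φ for c: defs {B0,B5,B9}
  DF⁺ = {B3,B6,B8,B9}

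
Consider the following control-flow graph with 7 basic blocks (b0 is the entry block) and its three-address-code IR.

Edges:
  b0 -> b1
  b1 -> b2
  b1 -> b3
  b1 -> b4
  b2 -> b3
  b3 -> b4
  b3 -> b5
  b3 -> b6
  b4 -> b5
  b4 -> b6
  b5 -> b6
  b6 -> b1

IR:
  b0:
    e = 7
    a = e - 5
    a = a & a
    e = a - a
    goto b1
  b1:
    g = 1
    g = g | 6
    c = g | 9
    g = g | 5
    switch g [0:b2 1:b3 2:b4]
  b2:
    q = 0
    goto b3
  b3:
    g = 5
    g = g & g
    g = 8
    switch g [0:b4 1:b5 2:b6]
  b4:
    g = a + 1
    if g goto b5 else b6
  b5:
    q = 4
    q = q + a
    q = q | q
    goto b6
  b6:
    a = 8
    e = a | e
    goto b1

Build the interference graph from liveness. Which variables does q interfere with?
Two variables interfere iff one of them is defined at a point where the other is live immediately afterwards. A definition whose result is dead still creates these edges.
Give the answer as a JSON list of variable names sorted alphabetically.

Block summaries:
  b0 def {a,e} use ∅
  b1 def {c,g} use ∅
  b2 def {q} use ∅
  b3 def {g} use ∅
  b4 def {g} use {a}
  b5 def {q} use {a}
  b6 def {a,e} use {e}

Live sets:
  live b0: ∅→{a,e}
  live b1: {a,e}→{a,e}
  live b2: {a,e}→{a,e}
  live b3: {a,e}→{a,e}
  live b4: {a,e}→{a,e}
  live b5: {a,e}→{e}
  live b6: {e}→{a,e}

Interfere edges:
  a: {c,e,g,q}
  c: {a,e,g}
  e: {a,c,g,q}
  g: {a,c,e}
  q: {a,e}

N(q) = ["a", "e"]

Answer: ["a", "e"]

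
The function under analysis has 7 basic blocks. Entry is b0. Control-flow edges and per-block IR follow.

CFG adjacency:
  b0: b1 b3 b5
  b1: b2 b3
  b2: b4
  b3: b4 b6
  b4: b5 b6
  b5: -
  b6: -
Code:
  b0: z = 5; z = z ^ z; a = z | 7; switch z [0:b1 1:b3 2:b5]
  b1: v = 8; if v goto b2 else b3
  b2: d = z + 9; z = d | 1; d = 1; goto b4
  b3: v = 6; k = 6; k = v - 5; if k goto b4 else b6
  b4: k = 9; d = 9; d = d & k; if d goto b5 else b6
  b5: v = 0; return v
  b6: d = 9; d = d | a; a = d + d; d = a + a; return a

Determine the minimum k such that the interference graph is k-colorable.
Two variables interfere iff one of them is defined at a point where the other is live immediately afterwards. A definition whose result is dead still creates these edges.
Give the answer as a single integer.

Answer: 3

Analysis:
Block summaries:
  b0 def {a,z} use ∅
  b1 def {v} use ∅
  b2 def {d,z} use {z}
  b3 def {k,v} use ∅
  b4 def {d,k} use ∅
  b5 def {v} use ∅
  b6 def {a,d} use {a}

Liveness:
  live b0: ∅→{a,z}
  live b1: {a,z}→{a,z}
  live b2: {a,z}→{a}
  live b3: {a}→{a}
  live b4: {a}→{a}
  live b5: ∅→∅
  live b6: {a}→∅

Conflict graph:
  a: {d,k,v,z}
  d: {a,k}
  k: {a,d,v}
  v: {a,k,z}
  z: {a,v}

Registers:
  {a,d,k} pairwise interfere (3-clique) ⇒ χ ≥ 3
  assign a→r0 d→r2 k→r1 v→r2 z→r1 — no edge inside a register ⇒ χ ≤ 3
  χ = 3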